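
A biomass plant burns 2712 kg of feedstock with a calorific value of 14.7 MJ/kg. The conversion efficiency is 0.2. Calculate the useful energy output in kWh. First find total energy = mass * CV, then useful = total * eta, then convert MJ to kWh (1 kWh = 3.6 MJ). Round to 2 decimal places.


Total energy = mass * CV = 2712 * 14.7 = 39866.4 MJ
Useful energy = total * eta = 39866.4 * 0.2 = 7973.28 MJ
Convert to kWh: 7973.28 / 3.6
Useful energy = 2214.80 kWh

2214.80


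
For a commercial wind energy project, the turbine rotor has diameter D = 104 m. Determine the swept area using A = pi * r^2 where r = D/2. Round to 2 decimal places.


Compute the rotor radius:
  r = D / 2 = 104 / 2 = 52.0 m
Calculate swept area:
  A = pi * r^2 = pi * 52.0^2
  A = 8494.87 m^2

8494.87


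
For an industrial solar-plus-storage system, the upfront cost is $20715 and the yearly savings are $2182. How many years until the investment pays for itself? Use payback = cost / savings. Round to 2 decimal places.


Simple payback period = initial cost / annual savings
Payback = 20715 / 2182
Payback = 9.49 years

9.49


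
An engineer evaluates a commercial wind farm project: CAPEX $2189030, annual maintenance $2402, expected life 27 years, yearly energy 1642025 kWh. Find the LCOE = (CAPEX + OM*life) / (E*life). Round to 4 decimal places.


Total cost = CAPEX + OM * lifetime = 2189030 + 2402 * 27 = 2189030 + 64854 = 2253884
Total generation = annual * lifetime = 1642025 * 27 = 44334675 kWh
LCOE = 2253884 / 44334675
LCOE = 0.0508 $/kWh

0.0508


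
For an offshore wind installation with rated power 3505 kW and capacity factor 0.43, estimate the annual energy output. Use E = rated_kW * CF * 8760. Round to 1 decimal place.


Annual energy = rated_kW * capacity_factor * hours_per_year
Given: P_rated = 3505 kW, CF = 0.43, hours = 8760
E = 3505 * 0.43 * 8760
E = 13202634.0 kWh

13202634.0


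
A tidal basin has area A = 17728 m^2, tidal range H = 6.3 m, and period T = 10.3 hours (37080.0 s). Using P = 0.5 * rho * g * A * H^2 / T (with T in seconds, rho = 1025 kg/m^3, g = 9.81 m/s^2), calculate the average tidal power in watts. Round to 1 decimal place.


Convert period to seconds: T = 10.3 * 3600 = 37080.0 s
H^2 = 6.3^2 = 39.69
P = 0.5 * rho * g * A * H^2 / T
P = 0.5 * 1025 * 9.81 * 17728 * 39.69 / 37080.0
P = 95403.4 W

95403.4


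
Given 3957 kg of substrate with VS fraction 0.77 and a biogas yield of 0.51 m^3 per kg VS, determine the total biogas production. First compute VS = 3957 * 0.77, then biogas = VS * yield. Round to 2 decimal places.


Compute volatile solids:
  VS = mass * VS_fraction = 3957 * 0.77 = 3046.89 kg
Calculate biogas volume:
  Biogas = VS * specific_yield = 3046.89 * 0.51
  Biogas = 1553.91 m^3

1553.91


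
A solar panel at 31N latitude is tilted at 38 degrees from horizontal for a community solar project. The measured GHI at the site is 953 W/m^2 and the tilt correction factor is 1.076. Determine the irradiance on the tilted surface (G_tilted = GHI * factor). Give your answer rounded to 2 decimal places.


Identify the given values:
  GHI = 953 W/m^2, tilt correction factor = 1.076
Apply the formula G_tilted = GHI * factor:
  G_tilted = 953 * 1.076
  G_tilted = 1025.43 W/m^2

1025.43


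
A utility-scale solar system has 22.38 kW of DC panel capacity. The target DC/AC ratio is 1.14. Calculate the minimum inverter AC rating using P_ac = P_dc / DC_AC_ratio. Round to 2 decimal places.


The inverter AC capacity is determined by the DC/AC ratio.
Given: P_dc = 22.38 kW, DC/AC ratio = 1.14
P_ac = P_dc / ratio = 22.38 / 1.14
P_ac = 19.63 kW

19.63


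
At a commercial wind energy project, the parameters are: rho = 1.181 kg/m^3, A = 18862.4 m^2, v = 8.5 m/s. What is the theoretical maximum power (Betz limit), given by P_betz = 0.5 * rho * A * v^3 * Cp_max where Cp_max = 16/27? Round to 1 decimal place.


The Betz coefficient Cp_max = 16/27 = 0.5926
v^3 = 8.5^3 = 614.125
P_betz = 0.5 * rho * A * v^3 * Cp_max
P_betz = 0.5 * 1.181 * 18862.4 * 614.125 * 0.5926
P_betz = 4053496.9 W

4053496.9


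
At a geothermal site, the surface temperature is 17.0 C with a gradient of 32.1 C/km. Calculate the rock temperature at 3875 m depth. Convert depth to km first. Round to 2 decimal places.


Convert depth to km: 3875 / 1000 = 3.875 km
Temperature increase = gradient * depth_km = 32.1 * 3.875 = 124.39 C
Temperature at depth = T_surface + delta_T = 17.0 + 124.39
T = 141.39 C

141.39


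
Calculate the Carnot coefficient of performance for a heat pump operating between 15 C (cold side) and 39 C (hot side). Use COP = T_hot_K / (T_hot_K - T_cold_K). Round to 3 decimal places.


Convert to Kelvin:
  T_hot = 39 + 273.15 = 312.15 K
  T_cold = 15 + 273.15 = 288.15 K
Apply Carnot COP formula:
  COP = T_hot_K / (T_hot_K - T_cold_K) = 312.15 / 24.0
  COP = 13.006

13.006


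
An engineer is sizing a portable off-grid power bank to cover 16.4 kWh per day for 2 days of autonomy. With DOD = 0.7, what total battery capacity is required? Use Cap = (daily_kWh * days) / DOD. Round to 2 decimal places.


Total energy needed = daily * days = 16.4 * 2 = 32.8 kWh
Account for depth of discharge:
  Cap = total_energy / DOD = 32.8 / 0.7
  Cap = 46.86 kWh

46.86


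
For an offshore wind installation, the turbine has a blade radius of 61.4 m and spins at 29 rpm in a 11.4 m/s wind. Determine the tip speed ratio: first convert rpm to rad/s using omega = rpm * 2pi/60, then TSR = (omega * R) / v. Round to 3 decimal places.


Convert rotational speed to rad/s:
  omega = 29 * 2 * pi / 60 = 3.0369 rad/s
Compute tip speed:
  v_tip = omega * R = 3.0369 * 61.4 = 186.464 m/s
Tip speed ratio:
  TSR = v_tip / v_wind = 186.464 / 11.4 = 16.356

16.356


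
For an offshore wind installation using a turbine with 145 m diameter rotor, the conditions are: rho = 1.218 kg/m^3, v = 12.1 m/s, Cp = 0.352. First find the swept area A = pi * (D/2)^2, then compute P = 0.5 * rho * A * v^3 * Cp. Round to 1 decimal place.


Step 1 -- Compute swept area:
  A = pi * (D/2)^2 = pi * (145/2)^2 = 16513.0 m^2
Step 2 -- Apply wind power equation:
  P = 0.5 * rho * A * v^3 * Cp
  v^3 = 12.1^3 = 1771.561
  P = 0.5 * 1.218 * 16513.0 * 1771.561 * 0.352
  P = 6271074.4 W

6271074.4


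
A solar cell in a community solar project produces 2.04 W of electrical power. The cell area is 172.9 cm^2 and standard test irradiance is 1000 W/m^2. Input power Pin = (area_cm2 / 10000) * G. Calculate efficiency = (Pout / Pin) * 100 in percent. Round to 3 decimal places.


First compute the input power:
  Pin = area_cm2 / 10000 * G = 172.9 / 10000 * 1000 = 17.29 W
Then compute efficiency:
  Efficiency = (Pout / Pin) * 100 = (2.04 / 17.29) * 100
  Efficiency = 11.799%

11.799


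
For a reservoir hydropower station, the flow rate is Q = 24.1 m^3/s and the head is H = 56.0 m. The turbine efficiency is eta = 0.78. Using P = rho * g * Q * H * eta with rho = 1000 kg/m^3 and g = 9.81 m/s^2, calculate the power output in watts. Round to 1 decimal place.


Apply the hydropower formula P = rho * g * Q * H * eta
rho * g = 1000 * 9.81 = 9810.0
P = 9810.0 * 24.1 * 56.0 * 0.78
P = 10326869.3 W

10326869.3


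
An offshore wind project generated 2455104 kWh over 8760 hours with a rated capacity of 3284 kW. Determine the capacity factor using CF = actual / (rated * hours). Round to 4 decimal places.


Capacity factor = actual output / maximum possible output
Maximum possible = rated * hours = 3284 * 8760 = 28767840 kWh
CF = 2455104 / 28767840
CF = 0.0853

0.0853


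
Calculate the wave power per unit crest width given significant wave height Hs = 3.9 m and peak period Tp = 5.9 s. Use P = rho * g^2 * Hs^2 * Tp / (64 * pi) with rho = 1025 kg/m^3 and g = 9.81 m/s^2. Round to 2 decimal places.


Apply wave power formula:
  g^2 = 9.81^2 = 96.2361
  Hs^2 = 3.9^2 = 15.21
  Numerator = rho * g^2 * Hs^2 * Tp = 1025 * 96.2361 * 15.21 * 5.9 = 8852034.66
  Denominator = 64 * pi = 201.0619
  P = 8852034.66 / 201.0619 = 44026.41 W/m

44026.41


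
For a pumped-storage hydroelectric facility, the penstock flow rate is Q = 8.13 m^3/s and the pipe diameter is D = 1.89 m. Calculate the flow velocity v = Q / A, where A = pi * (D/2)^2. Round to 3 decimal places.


Compute pipe cross-sectional area:
  A = pi * (D/2)^2 = pi * (1.89/2)^2 = 2.8055 m^2
Calculate velocity:
  v = Q / A = 8.13 / 2.8055
  v = 2.898 m/s

2.898


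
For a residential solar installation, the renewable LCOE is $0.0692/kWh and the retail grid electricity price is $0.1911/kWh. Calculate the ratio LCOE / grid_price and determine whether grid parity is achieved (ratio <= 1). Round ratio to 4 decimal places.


Compare LCOE to grid price:
  LCOE = $0.0692/kWh, Grid price = $0.1911/kWh
  Ratio = LCOE / grid_price = 0.0692 / 0.1911 = 0.3621
  Grid parity achieved (ratio <= 1)? yes

0.3621


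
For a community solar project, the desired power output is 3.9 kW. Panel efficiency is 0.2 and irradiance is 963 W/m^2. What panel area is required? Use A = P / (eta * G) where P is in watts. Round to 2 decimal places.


Convert target power to watts: P = 3.9 * 1000 = 3900.0 W
Compute denominator: eta * G = 0.2 * 963 = 192.6
Required area A = P / (eta * G) = 3900.0 / 192.6
A = 20.25 m^2

20.25


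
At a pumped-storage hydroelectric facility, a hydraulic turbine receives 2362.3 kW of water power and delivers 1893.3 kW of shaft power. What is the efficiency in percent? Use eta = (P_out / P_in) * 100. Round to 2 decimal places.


Turbine efficiency = (output power / input power) * 100
eta = (1893.3 / 2362.3) * 100
eta = 80.15%

80.15


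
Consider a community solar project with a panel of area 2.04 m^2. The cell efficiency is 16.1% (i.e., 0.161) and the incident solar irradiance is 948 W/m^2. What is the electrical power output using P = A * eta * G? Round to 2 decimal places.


Use the solar power formula P = A * eta * G.
Given: A = 2.04 m^2, eta = 0.161, G = 948 W/m^2
P = 2.04 * 0.161 * 948
P = 311.36 W

311.36


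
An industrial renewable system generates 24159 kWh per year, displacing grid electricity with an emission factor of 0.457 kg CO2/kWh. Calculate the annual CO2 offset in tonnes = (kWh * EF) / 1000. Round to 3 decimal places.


CO2 offset in kg = generation * emission_factor
CO2 offset = 24159 * 0.457 = 11040.66 kg
Convert to tonnes:
  CO2 offset = 11040.66 / 1000 = 11.041 tonnes

11.041


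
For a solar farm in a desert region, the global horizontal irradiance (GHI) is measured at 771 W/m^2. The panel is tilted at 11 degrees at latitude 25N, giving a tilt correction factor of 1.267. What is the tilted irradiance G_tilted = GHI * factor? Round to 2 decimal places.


Identify the given values:
  GHI = 771 W/m^2, tilt correction factor = 1.267
Apply the formula G_tilted = GHI * factor:
  G_tilted = 771 * 1.267
  G_tilted = 976.86 W/m^2

976.86


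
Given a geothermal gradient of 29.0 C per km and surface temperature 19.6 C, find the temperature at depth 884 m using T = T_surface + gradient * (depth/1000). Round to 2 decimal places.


Convert depth to km: 884 / 1000 = 0.884 km
Temperature increase = gradient * depth_km = 29.0 * 0.884 = 25.64 C
Temperature at depth = T_surface + delta_T = 19.6 + 25.64
T = 45.24 C

45.24


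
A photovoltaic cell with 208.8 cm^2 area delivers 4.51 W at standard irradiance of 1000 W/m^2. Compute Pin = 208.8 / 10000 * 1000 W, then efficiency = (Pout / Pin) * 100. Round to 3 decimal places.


First compute the input power:
  Pin = area_cm2 / 10000 * G = 208.8 / 10000 * 1000 = 20.88 W
Then compute efficiency:
  Efficiency = (Pout / Pin) * 100 = (4.51 / 20.88) * 100
  Efficiency = 21.600%

21.600


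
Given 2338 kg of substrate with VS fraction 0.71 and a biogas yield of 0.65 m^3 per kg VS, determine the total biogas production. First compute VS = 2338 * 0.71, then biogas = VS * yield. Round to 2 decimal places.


Compute volatile solids:
  VS = mass * VS_fraction = 2338 * 0.71 = 1659.98 kg
Calculate biogas volume:
  Biogas = VS * specific_yield = 1659.98 * 0.65
  Biogas = 1078.99 m^3

1078.99


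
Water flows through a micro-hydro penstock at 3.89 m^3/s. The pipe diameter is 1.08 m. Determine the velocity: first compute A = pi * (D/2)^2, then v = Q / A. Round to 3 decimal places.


Compute pipe cross-sectional area:
  A = pi * (D/2)^2 = pi * (1.08/2)^2 = 0.9161 m^2
Calculate velocity:
  v = Q / A = 3.89 / 0.9161
  v = 4.246 m/s

4.246


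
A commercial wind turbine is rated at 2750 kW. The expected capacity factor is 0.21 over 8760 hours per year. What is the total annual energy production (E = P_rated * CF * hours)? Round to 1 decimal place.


Annual energy = rated_kW * capacity_factor * hours_per_year
Given: P_rated = 2750 kW, CF = 0.21, hours = 8760
E = 2750 * 0.21 * 8760
E = 5058900.0 kWh

5058900.0


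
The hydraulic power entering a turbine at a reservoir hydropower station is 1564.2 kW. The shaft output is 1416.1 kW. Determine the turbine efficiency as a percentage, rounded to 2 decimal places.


Turbine efficiency = (output power / input power) * 100
eta = (1416.1 / 1564.2) * 100
eta = 90.53%

90.53


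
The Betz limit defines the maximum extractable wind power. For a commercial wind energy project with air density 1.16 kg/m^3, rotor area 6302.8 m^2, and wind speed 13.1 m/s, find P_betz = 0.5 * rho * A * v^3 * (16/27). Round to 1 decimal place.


The Betz coefficient Cp_max = 16/27 = 0.5926
v^3 = 13.1^3 = 2248.091
P_betz = 0.5 * rho * A * v^3 * Cp_max
P_betz = 0.5 * 1.16 * 6302.8 * 2248.091 * 0.5926
P_betz = 4870029.9 W

4870029.9


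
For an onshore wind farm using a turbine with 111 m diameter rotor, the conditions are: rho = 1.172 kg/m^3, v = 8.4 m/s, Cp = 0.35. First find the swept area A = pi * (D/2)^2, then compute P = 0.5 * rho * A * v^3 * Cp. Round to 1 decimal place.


Step 1 -- Compute swept area:
  A = pi * (D/2)^2 = pi * (111/2)^2 = 9676.89 m^2
Step 2 -- Apply wind power equation:
  P = 0.5 * rho * A * v^3 * Cp
  v^3 = 8.4^3 = 592.704
  P = 0.5 * 1.172 * 9676.89 * 592.704 * 0.35
  P = 1176357.6 W

1176357.6


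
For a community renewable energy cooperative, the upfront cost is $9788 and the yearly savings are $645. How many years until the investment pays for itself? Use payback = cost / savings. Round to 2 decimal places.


Simple payback period = initial cost / annual savings
Payback = 9788 / 645
Payback = 15.18 years

15.18


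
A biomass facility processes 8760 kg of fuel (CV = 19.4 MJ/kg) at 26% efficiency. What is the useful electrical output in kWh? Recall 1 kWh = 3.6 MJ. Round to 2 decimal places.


Total energy = mass * CV = 8760 * 19.4 = 169944.0 MJ
Useful energy = total * eta = 169944.0 * 0.26 = 44185.44 MJ
Convert to kWh: 44185.44 / 3.6
Useful energy = 12273.73 kWh

12273.73


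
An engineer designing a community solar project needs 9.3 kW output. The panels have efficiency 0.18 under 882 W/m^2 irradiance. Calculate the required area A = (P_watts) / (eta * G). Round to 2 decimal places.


Convert target power to watts: P = 9.3 * 1000 = 9300.0 W
Compute denominator: eta * G = 0.18 * 882 = 158.76
Required area A = P / (eta * G) = 9300.0 / 158.76
A = 58.58 m^2

58.58


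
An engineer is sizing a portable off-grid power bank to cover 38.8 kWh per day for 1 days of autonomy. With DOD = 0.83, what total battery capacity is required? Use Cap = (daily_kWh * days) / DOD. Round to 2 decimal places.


Total energy needed = daily * days = 38.8 * 1 = 38.8 kWh
Account for depth of discharge:
  Cap = total_energy / DOD = 38.8 / 0.83
  Cap = 46.75 kWh

46.75


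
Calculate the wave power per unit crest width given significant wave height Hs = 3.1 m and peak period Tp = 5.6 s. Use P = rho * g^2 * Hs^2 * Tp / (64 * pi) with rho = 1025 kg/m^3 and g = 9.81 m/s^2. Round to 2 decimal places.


Apply wave power formula:
  g^2 = 9.81^2 = 96.2361
  Hs^2 = 3.1^2 = 9.61
  Numerator = rho * g^2 * Hs^2 * Tp = 1025 * 96.2361 * 9.61 * 5.6 = 5308518.01
  Denominator = 64 * pi = 201.0619
  P = 5308518.01 / 201.0619 = 26402.40 W/m

26402.40


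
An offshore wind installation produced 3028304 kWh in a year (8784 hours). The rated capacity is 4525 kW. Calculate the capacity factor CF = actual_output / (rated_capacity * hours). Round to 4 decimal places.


Capacity factor = actual output / maximum possible output
Maximum possible = rated * hours = 4525 * 8784 = 39747600 kWh
CF = 3028304 / 39747600
CF = 0.0762

0.0762


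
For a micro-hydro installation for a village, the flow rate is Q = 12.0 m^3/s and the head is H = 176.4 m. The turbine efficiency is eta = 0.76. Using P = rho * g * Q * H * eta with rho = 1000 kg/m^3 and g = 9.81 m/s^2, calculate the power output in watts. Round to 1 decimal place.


Apply the hydropower formula P = rho * g * Q * H * eta
rho * g = 1000 * 9.81 = 9810.0
P = 9810.0 * 12.0 * 176.4 * 0.76
P = 15782014.1 W

15782014.1


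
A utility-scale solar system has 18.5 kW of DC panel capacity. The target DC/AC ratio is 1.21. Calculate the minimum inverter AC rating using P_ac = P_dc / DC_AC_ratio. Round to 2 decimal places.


The inverter AC capacity is determined by the DC/AC ratio.
Given: P_dc = 18.5 kW, DC/AC ratio = 1.21
P_ac = P_dc / ratio = 18.5 / 1.21
P_ac = 15.29 kW

15.29


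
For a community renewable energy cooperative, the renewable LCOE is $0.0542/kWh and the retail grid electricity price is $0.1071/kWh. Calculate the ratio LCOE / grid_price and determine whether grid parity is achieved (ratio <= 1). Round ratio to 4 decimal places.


Compare LCOE to grid price:
  LCOE = $0.0542/kWh, Grid price = $0.1071/kWh
  Ratio = LCOE / grid_price = 0.0542 / 0.1071 = 0.5061
  Grid parity achieved (ratio <= 1)? yes

0.5061


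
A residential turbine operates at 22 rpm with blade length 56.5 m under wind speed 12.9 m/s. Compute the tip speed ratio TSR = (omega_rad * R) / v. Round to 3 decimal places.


Convert rotational speed to rad/s:
  omega = 22 * 2 * pi / 60 = 2.3038 rad/s
Compute tip speed:
  v_tip = omega * R = 2.3038 * 56.5 = 130.167 m/s
Tip speed ratio:
  TSR = v_tip / v_wind = 130.167 / 12.9 = 10.090

10.090


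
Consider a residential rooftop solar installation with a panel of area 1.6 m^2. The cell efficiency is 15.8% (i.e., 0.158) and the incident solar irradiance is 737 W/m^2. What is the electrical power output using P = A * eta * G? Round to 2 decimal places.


Use the solar power formula P = A * eta * G.
Given: A = 1.6 m^2, eta = 0.158, G = 737 W/m^2
P = 1.6 * 0.158 * 737
P = 186.31 W

186.31


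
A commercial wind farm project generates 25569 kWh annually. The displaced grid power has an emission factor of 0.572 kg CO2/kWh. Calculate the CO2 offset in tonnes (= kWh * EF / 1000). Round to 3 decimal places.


CO2 offset in kg = generation * emission_factor
CO2 offset = 25569 * 0.572 = 14625.47 kg
Convert to tonnes:
  CO2 offset = 14625.47 / 1000 = 14.625 tonnes

14.625


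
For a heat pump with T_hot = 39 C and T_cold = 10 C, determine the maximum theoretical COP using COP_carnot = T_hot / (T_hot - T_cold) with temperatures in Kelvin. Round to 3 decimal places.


Convert to Kelvin:
  T_hot = 39 + 273.15 = 312.15 K
  T_cold = 10 + 273.15 = 283.15 K
Apply Carnot COP formula:
  COP = T_hot_K / (T_hot_K - T_cold_K) = 312.15 / 29.0
  COP = 10.764

10.764


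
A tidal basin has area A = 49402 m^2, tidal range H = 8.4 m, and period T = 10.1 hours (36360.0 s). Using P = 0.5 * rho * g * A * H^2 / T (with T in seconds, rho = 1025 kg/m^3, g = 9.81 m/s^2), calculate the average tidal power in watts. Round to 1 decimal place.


Convert period to seconds: T = 10.1 * 3600 = 36360.0 s
H^2 = 8.4^2 = 70.56
P = 0.5 * rho * g * A * H^2 / T
P = 0.5 * 1025 * 9.81 * 49402 * 70.56 / 36360.0
P = 481994.5 W

481994.5


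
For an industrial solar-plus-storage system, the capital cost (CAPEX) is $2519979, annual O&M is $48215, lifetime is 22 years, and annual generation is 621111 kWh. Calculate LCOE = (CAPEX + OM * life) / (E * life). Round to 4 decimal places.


Total cost = CAPEX + OM * lifetime = 2519979 + 48215 * 22 = 2519979 + 1060730 = 3580709
Total generation = annual * lifetime = 621111 * 22 = 13664442 kWh
LCOE = 3580709 / 13664442
LCOE = 0.2620 $/kWh

0.2620


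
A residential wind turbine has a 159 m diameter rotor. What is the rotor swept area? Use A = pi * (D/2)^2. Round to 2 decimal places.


Compute the rotor radius:
  r = D / 2 = 159 / 2 = 79.5 m
Calculate swept area:
  A = pi * r^2 = pi * 79.5^2
  A = 19855.65 m^2

19855.65


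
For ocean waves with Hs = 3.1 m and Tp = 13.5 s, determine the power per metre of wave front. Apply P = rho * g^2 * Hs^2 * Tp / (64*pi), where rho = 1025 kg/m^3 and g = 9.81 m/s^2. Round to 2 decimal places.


Apply wave power formula:
  g^2 = 9.81^2 = 96.2361
  Hs^2 = 3.1^2 = 9.61
  Numerator = rho * g^2 * Hs^2 * Tp = 1025 * 96.2361 * 9.61 * 13.5 = 12797320.19
  Denominator = 64 * pi = 201.0619
  P = 12797320.19 / 201.0619 = 63648.65 W/m

63648.65


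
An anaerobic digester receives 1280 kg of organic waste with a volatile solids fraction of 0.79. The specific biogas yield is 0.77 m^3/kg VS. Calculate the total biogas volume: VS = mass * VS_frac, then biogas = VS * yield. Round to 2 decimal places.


Compute volatile solids:
  VS = mass * VS_fraction = 1280 * 0.79 = 1011.2 kg
Calculate biogas volume:
  Biogas = VS * specific_yield = 1011.2 * 0.77
  Biogas = 778.62 m^3

778.62


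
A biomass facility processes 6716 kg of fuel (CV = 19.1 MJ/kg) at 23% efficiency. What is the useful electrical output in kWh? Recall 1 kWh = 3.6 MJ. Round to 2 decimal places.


Total energy = mass * CV = 6716 * 19.1 = 128275.6 MJ
Useful energy = total * eta = 128275.6 * 0.23 = 29503.39 MJ
Convert to kWh: 29503.39 / 3.6
Useful energy = 8195.39 kWh

8195.39


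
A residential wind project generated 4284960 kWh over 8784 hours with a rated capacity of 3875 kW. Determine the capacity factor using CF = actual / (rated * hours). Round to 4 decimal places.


Capacity factor = actual output / maximum possible output
Maximum possible = rated * hours = 3875 * 8784 = 34038000 kWh
CF = 4284960 / 34038000
CF = 0.1259

0.1259


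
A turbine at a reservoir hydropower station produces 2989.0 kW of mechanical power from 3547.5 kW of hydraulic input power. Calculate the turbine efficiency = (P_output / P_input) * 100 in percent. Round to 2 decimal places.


Turbine efficiency = (output power / input power) * 100
eta = (2989.0 / 3547.5) * 100
eta = 84.26%

84.26


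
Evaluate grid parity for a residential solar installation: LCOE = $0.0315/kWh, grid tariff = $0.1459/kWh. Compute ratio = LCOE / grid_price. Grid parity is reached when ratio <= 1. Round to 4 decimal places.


Compare LCOE to grid price:
  LCOE = $0.0315/kWh, Grid price = $0.1459/kWh
  Ratio = LCOE / grid_price = 0.0315 / 0.1459 = 0.2159
  Grid parity achieved (ratio <= 1)? yes

0.2159


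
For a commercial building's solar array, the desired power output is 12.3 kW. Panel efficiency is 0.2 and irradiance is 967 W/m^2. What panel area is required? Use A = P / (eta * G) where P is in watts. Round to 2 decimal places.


Convert target power to watts: P = 12.3 * 1000 = 12300.0 W
Compute denominator: eta * G = 0.2 * 967 = 193.4
Required area A = P / (eta * G) = 12300.0 / 193.4
A = 63.60 m^2

63.60


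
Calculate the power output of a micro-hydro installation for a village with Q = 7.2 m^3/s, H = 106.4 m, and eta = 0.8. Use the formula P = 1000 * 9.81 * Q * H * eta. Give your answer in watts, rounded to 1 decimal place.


Apply the hydropower formula P = rho * g * Q * H * eta
rho * g = 1000 * 9.81 = 9810.0
P = 9810.0 * 7.2 * 106.4 * 0.8
P = 6012195.8 W

6012195.8


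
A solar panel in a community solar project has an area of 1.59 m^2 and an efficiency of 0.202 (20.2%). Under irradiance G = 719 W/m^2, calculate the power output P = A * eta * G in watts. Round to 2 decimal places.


Use the solar power formula P = A * eta * G.
Given: A = 1.59 m^2, eta = 0.202, G = 719 W/m^2
P = 1.59 * 0.202 * 719
P = 230.93 W

230.93


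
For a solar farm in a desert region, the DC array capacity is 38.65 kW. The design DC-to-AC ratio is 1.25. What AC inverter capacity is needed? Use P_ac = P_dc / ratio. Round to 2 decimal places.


The inverter AC capacity is determined by the DC/AC ratio.
Given: P_dc = 38.65 kW, DC/AC ratio = 1.25
P_ac = P_dc / ratio = 38.65 / 1.25
P_ac = 30.92 kW

30.92


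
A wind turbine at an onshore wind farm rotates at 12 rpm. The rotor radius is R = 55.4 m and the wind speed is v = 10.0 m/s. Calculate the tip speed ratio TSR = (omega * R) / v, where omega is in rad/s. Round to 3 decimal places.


Convert rotational speed to rad/s:
  omega = 12 * 2 * pi / 60 = 1.2566 rad/s
Compute tip speed:
  v_tip = omega * R = 1.2566 * 55.4 = 69.618 m/s
Tip speed ratio:
  TSR = v_tip / v_wind = 69.618 / 10.0 = 6.962

6.962


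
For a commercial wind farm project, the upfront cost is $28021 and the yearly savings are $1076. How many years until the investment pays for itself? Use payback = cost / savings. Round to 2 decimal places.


Simple payback period = initial cost / annual savings
Payback = 28021 / 1076
Payback = 26.04 years

26.04


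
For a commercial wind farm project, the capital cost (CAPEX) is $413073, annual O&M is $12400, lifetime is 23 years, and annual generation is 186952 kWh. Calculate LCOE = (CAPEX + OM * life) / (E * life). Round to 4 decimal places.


Total cost = CAPEX + OM * lifetime = 413073 + 12400 * 23 = 413073 + 285200 = 698273
Total generation = annual * lifetime = 186952 * 23 = 4299896 kWh
LCOE = 698273 / 4299896
LCOE = 0.1624 $/kWh

0.1624


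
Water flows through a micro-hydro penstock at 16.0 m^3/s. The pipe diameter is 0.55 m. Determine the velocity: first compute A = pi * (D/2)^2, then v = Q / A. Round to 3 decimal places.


Compute pipe cross-sectional area:
  A = pi * (D/2)^2 = pi * (0.55/2)^2 = 0.2376 m^2
Calculate velocity:
  v = Q / A = 16.0 / 0.2376
  v = 67.345 m/s

67.345


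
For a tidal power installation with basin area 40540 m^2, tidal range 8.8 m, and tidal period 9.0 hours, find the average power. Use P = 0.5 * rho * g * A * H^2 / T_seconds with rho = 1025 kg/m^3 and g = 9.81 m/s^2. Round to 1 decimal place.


Convert period to seconds: T = 9.0 * 3600 = 32400.0 s
H^2 = 8.8^2 = 77.44
P = 0.5 * rho * g * A * H^2 / T
P = 0.5 * 1025 * 9.81 * 40540 * 77.44 / 32400.0
P = 487154.8 W

487154.8


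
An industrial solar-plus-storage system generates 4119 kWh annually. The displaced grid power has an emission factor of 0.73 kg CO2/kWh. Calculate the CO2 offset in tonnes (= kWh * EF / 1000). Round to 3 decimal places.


CO2 offset in kg = generation * emission_factor
CO2 offset = 4119 * 0.73 = 3006.87 kg
Convert to tonnes:
  CO2 offset = 3006.87 / 1000 = 3.007 tonnes

3.007


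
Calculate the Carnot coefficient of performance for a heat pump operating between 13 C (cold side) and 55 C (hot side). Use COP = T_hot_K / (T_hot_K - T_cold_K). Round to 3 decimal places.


Convert to Kelvin:
  T_hot = 55 + 273.15 = 328.15 K
  T_cold = 13 + 273.15 = 286.15 K
Apply Carnot COP formula:
  COP = T_hot_K / (T_hot_K - T_cold_K) = 328.15 / 42.0
  COP = 7.813

7.813


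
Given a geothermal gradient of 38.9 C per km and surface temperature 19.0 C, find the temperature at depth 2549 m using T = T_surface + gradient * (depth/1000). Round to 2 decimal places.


Convert depth to km: 2549 / 1000 = 2.549 km
Temperature increase = gradient * depth_km = 38.9 * 2.549 = 99.16 C
Temperature at depth = T_surface + delta_T = 19.0 + 99.16
T = 118.16 C

118.16


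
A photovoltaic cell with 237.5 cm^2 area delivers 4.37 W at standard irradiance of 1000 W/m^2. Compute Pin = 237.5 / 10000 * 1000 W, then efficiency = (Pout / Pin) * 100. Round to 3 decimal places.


First compute the input power:
  Pin = area_cm2 / 10000 * G = 237.5 / 10000 * 1000 = 23.75 W
Then compute efficiency:
  Efficiency = (Pout / Pin) * 100 = (4.37 / 23.75) * 100
  Efficiency = 18.400%

18.400


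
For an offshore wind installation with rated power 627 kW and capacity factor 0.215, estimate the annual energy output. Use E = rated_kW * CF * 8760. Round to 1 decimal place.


Annual energy = rated_kW * capacity_factor * hours_per_year
Given: P_rated = 627 kW, CF = 0.215, hours = 8760
E = 627 * 0.215 * 8760
E = 1180891.8 kWh

1180891.8


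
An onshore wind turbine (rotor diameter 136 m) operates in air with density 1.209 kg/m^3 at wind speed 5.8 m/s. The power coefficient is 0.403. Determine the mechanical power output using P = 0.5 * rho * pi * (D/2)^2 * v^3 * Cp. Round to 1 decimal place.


Step 1 -- Compute swept area:
  A = pi * (D/2)^2 = pi * (136/2)^2 = 14526.72 m^2
Step 2 -- Apply wind power equation:
  P = 0.5 * rho * A * v^3 * Cp
  v^3 = 5.8^3 = 195.112
  P = 0.5 * 1.209 * 14526.72 * 195.112 * 0.403
  P = 690483.1 W

690483.1


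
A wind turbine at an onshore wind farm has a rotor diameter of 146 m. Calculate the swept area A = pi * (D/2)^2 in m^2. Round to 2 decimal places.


Compute the rotor radius:
  r = D / 2 = 146 / 2 = 73.0 m
Calculate swept area:
  A = pi * r^2 = pi * 73.0^2
  A = 16741.55 m^2

16741.55


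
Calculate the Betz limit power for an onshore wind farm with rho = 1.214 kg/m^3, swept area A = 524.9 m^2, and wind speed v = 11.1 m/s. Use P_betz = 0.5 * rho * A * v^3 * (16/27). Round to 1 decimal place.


The Betz coefficient Cp_max = 16/27 = 0.5926
v^3 = 11.1^3 = 1367.631
P_betz = 0.5 * rho * A * v^3 * Cp_max
P_betz = 0.5 * 1.214 * 524.9 * 1367.631 * 0.5926
P_betz = 258220.3 W

258220.3


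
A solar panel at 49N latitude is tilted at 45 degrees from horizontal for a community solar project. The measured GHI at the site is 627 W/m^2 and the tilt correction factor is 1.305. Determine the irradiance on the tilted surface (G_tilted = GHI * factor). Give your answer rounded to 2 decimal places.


Identify the given values:
  GHI = 627 W/m^2, tilt correction factor = 1.305
Apply the formula G_tilted = GHI * factor:
  G_tilted = 627 * 1.305
  G_tilted = 818.24 W/m^2

818.24


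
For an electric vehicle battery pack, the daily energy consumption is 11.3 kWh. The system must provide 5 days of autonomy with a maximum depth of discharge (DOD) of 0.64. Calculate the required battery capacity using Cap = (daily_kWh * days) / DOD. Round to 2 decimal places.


Total energy needed = daily * days = 11.3 * 5 = 56.5 kWh
Account for depth of discharge:
  Cap = total_energy / DOD = 56.5 / 0.64
  Cap = 88.28 kWh

88.28


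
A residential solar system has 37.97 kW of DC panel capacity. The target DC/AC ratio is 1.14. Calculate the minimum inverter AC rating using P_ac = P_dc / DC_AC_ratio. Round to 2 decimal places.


The inverter AC capacity is determined by the DC/AC ratio.
Given: P_dc = 37.97 kW, DC/AC ratio = 1.14
P_ac = P_dc / ratio = 37.97 / 1.14
P_ac = 33.31 kW

33.31


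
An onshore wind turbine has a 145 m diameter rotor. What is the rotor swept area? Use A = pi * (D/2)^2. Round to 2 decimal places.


Compute the rotor radius:
  r = D / 2 = 145 / 2 = 72.5 m
Calculate swept area:
  A = pi * r^2 = pi * 72.5^2
  A = 16513.00 m^2

16513.00


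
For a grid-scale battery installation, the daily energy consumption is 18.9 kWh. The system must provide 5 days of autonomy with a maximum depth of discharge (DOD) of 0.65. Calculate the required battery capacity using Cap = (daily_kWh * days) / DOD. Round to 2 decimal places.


Total energy needed = daily * days = 18.9 * 5 = 94.5 kWh
Account for depth of discharge:
  Cap = total_energy / DOD = 94.5 / 0.65
  Cap = 145.38 kWh

145.38


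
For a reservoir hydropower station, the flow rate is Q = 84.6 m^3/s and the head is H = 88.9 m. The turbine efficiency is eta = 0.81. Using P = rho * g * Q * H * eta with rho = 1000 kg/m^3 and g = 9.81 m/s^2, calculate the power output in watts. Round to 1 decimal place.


Apply the hydropower formula P = rho * g * Q * H * eta
rho * g = 1000 * 9.81 = 9810.0
P = 9810.0 * 84.6 * 88.9 * 0.81
P = 59762141.3 W

59762141.3


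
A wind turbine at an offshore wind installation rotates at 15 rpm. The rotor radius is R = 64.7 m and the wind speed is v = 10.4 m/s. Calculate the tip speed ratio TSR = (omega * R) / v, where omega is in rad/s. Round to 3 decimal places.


Convert rotational speed to rad/s:
  omega = 15 * 2 * pi / 60 = 1.5708 rad/s
Compute tip speed:
  v_tip = omega * R = 1.5708 * 64.7 = 101.631 m/s
Tip speed ratio:
  TSR = v_tip / v_wind = 101.631 / 10.4 = 9.772

9.772


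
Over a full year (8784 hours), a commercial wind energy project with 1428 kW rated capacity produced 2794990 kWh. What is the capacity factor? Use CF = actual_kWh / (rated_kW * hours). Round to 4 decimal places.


Capacity factor = actual output / maximum possible output
Maximum possible = rated * hours = 1428 * 8784 = 12543552 kWh
CF = 2794990 / 12543552
CF = 0.2228

0.2228


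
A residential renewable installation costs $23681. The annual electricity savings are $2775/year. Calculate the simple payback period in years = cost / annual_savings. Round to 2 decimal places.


Simple payback period = initial cost / annual savings
Payback = 23681 / 2775
Payback = 8.53 years

8.53


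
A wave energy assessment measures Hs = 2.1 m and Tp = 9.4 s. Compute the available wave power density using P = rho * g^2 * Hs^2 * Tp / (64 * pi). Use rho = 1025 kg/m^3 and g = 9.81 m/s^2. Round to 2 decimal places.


Apply wave power formula:
  g^2 = 9.81^2 = 96.2361
  Hs^2 = 2.1^2 = 4.41
  Numerator = rho * g^2 * Hs^2 * Tp = 1025 * 96.2361 * 4.41 * 9.4 = 4089105.57
  Denominator = 64 * pi = 201.0619
  P = 4089105.57 / 201.0619 = 20337.54 W/m

20337.54


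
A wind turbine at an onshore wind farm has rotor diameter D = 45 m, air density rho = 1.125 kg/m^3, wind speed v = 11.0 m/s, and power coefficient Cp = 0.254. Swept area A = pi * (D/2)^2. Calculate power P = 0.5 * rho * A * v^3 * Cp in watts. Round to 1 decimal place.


Step 1 -- Compute swept area:
  A = pi * (D/2)^2 = pi * (45/2)^2 = 1590.43 m^2
Step 2 -- Apply wind power equation:
  P = 0.5 * rho * A * v^3 * Cp
  v^3 = 11.0^3 = 1331.0
  P = 0.5 * 1.125 * 1590.43 * 1331.0 * 0.254
  P = 302446.9 W

302446.9


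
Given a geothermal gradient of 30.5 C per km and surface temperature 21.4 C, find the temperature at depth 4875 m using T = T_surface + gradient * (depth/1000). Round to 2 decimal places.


Convert depth to km: 4875 / 1000 = 4.875 km
Temperature increase = gradient * depth_km = 30.5 * 4.875 = 148.69 C
Temperature at depth = T_surface + delta_T = 21.4 + 148.69
T = 170.09 C

170.09


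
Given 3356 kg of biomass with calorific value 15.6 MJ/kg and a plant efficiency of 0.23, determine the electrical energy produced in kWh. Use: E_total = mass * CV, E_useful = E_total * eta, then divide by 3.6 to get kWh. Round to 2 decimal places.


Total energy = mass * CV = 3356 * 15.6 = 52353.6 MJ
Useful energy = total * eta = 52353.6 * 0.23 = 12041.33 MJ
Convert to kWh: 12041.33 / 3.6
Useful energy = 3344.81 kWh

3344.81


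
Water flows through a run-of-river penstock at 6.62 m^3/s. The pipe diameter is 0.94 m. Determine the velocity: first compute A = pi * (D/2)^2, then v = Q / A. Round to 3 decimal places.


Compute pipe cross-sectional area:
  A = pi * (D/2)^2 = pi * (0.94/2)^2 = 0.694 m^2
Calculate velocity:
  v = Q / A = 6.62 / 0.694
  v = 9.539 m/s

9.539


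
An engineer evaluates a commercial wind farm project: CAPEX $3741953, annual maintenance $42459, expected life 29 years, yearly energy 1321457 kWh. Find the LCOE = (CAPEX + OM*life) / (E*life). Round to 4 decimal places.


Total cost = CAPEX + OM * lifetime = 3741953 + 42459 * 29 = 3741953 + 1231311 = 4973264
Total generation = annual * lifetime = 1321457 * 29 = 38322253 kWh
LCOE = 4973264 / 38322253
LCOE = 0.1298 $/kWh

0.1298


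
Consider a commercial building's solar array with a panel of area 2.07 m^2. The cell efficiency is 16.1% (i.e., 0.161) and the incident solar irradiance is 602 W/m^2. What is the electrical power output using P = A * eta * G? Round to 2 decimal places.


Use the solar power formula P = A * eta * G.
Given: A = 2.07 m^2, eta = 0.161, G = 602 W/m^2
P = 2.07 * 0.161 * 602
P = 200.63 W

200.63


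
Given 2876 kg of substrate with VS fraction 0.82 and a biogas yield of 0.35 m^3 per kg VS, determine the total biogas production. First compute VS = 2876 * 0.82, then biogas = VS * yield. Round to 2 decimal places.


Compute volatile solids:
  VS = mass * VS_fraction = 2876 * 0.82 = 2358.32 kg
Calculate biogas volume:
  Biogas = VS * specific_yield = 2358.32 * 0.35
  Biogas = 825.41 m^3

825.41


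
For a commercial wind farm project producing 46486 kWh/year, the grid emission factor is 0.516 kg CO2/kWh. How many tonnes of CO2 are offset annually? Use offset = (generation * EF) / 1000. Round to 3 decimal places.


CO2 offset in kg = generation * emission_factor
CO2 offset = 46486 * 0.516 = 23986.78 kg
Convert to tonnes:
  CO2 offset = 23986.78 / 1000 = 23.987 tonnes

23.987


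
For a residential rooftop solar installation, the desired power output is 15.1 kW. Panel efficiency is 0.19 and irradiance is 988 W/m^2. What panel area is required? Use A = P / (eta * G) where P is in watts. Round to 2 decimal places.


Convert target power to watts: P = 15.1 * 1000 = 15100.0 W
Compute denominator: eta * G = 0.19 * 988 = 187.72
Required area A = P / (eta * G) = 15100.0 / 187.72
A = 80.44 m^2

80.44


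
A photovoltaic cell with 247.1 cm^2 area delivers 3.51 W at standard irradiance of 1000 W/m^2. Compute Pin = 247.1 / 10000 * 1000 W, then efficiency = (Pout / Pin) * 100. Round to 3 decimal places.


First compute the input power:
  Pin = area_cm2 / 10000 * G = 247.1 / 10000 * 1000 = 24.71 W
Then compute efficiency:
  Efficiency = (Pout / Pin) * 100 = (3.51 / 24.71) * 100
  Efficiency = 14.205%

14.205


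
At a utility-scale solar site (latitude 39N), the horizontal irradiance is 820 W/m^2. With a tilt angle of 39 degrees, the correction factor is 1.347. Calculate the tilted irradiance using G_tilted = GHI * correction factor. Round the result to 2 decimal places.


Identify the given values:
  GHI = 820 W/m^2, tilt correction factor = 1.347
Apply the formula G_tilted = GHI * factor:
  G_tilted = 820 * 1.347
  G_tilted = 1104.54 W/m^2

1104.54


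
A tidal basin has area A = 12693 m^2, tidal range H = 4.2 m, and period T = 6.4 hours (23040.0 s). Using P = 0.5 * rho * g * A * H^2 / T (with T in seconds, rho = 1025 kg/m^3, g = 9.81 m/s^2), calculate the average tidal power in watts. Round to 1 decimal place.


Convert period to seconds: T = 6.4 * 3600 = 23040.0 s
H^2 = 4.2^2 = 17.64
P = 0.5 * rho * g * A * H^2 / T
P = 0.5 * 1025 * 9.81 * 12693 * 17.64 / 23040.0
P = 48858.9 W

48858.9


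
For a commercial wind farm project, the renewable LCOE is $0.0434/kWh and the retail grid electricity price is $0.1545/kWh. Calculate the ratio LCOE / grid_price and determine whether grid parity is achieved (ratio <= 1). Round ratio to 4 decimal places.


Compare LCOE to grid price:
  LCOE = $0.0434/kWh, Grid price = $0.1545/kWh
  Ratio = LCOE / grid_price = 0.0434 / 0.1545 = 0.2809
  Grid parity achieved (ratio <= 1)? yes

0.2809


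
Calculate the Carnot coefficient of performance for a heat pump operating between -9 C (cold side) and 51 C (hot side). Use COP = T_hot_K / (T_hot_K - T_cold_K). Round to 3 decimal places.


Convert to Kelvin:
  T_hot = 51 + 273.15 = 324.15 K
  T_cold = -9 + 273.15 = 264.15 K
Apply Carnot COP formula:
  COP = T_hot_K / (T_hot_K - T_cold_K) = 324.15 / 60.0
  COP = 5.403

5.403


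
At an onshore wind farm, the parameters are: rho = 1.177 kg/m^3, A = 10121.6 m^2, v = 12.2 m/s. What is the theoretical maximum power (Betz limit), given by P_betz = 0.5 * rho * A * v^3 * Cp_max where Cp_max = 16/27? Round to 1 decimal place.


The Betz coefficient Cp_max = 16/27 = 0.5926
v^3 = 12.2^3 = 1815.848
P_betz = 0.5 * rho * A * v^3 * Cp_max
P_betz = 0.5 * 1.177 * 10121.6 * 1815.848 * 0.5926
P_betz = 6409606.2 W

6409606.2


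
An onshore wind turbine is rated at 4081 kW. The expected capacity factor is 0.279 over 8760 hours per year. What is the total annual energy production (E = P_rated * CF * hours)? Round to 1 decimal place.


Annual energy = rated_kW * capacity_factor * hours_per_year
Given: P_rated = 4081 kW, CF = 0.279, hours = 8760
E = 4081 * 0.279 * 8760
E = 9974127.2 kWh

9974127.2
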